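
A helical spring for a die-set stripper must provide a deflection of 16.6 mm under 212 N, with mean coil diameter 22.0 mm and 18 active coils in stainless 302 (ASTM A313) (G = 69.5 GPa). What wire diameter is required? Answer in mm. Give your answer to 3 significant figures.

Required rate k = F/δ = 212/16.6 = 12.771 N/mm
d = (8D³N_a·k / G)^(1/4) = (8·22.0³·18·12.771 / (69.5×10³))^0.25
  = (281.76)^0.25 = 4.0970 mm

4.10 mm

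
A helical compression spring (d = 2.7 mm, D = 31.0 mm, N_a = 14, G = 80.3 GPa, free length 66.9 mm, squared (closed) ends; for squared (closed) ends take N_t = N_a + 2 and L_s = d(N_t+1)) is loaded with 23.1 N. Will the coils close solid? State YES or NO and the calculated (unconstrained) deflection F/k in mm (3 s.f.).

k = Gd⁴/(8D³N_a) = (80.3×10³)(2.7⁴)/(8·31.0³·14) = 1.279 N/mm
N_t = 16; L_s = 2.7·17 = 45.9 mm; δ_solid = L₀ − L_s = 66.9 − 45.9 = 21 mm
δ = F/k = 23.1/1.279 = 18.061 mm
δ < δ_solid → spring does not go solid

NO, δ = 18.1 mm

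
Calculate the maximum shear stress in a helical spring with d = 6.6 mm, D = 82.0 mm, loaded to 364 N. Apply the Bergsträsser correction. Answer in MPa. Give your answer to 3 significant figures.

Spring index C = D/d = 82.0/6.6 = 12.4242
K_B = (4C+2)/(4C−3) = 51.697/46.697 = 1.1071
τ₀ = 8FD/(πd³) = 8·364·82.0/(π·6.6³) = 238784/903.2 = 264.38 MPa
τ_max = K·τ₀ = 1.1071 × 264.38 = 292.68 MPa

293 MPa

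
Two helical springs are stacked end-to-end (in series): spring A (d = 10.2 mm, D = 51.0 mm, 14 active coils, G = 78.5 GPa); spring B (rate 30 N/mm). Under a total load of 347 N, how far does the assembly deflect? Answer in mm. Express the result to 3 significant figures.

k_A = Gd⁴/(8D³N_a) = (78.5×10³)(10.2⁴)/(8·51.0³·14) = 57.193 N/mm
Series: 1/k_eq = 1/57.193 + 1/30 = 0.050818; k_eq = 19.678 N/mm
δ = F/k_eq = 347/19.678 = 17.634 mm

17.6 mm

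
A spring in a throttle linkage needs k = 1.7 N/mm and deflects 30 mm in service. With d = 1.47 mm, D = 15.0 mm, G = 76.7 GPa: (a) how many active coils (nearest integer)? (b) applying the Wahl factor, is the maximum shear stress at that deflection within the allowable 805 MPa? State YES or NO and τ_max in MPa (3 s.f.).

N_a = Gd⁴/(8D³k) = (76.7×10³)(1.47⁴)/(8·15.0³·1.7) = 7.803 → N_a = 8
Actual rate k = Gd⁴/(8D³·8) = 1.6581 N/mm
Working load F = kδ = 1.6581·30 = 49.743 N
C = 15.0/1.47 = 10.2041; K_W = (4C−1)/(4C−4)+0.615/C = 1.1418
τ_max = K_W·8FD/(πd³) = 1.1418·598.15 = 682.94 MPa
τ_max ≤ 805 MPa → acceptable

(a) 8 coils; (b) YES, τ_max = 683 MPa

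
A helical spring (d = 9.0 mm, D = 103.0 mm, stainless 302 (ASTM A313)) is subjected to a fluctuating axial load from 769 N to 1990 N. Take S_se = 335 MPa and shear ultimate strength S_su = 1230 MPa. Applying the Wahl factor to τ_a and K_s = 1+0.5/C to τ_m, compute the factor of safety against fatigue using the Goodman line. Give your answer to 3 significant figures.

0.863

C = D/d = 103.0/9.0 = 11.4444; K_W = (4C−1)/(4C−4)+0.615/C = 1.1255; K_s = 1+0.5/C = 1.0437
F_a = (F_max−F_min)/2 = 610.5 N; F_m = (F_max+F_min)/2 = 1379.5 N
τ_a = K_W·8F_aD/(πd³) = 1.1255 × 219.65 = 247.23 MPa
τ_m = K_s·8F_mD/(πd³) = 1.0437 × 496.33 = 518.02 MPa
Goodman: 1/n_f = τ_a/S_se + τ_m/S_su = 247.23/335 + 518.02/1230 = 0.73800 + 0.42115 = 1.1591
n_f = 1/1.1591 = 0.8627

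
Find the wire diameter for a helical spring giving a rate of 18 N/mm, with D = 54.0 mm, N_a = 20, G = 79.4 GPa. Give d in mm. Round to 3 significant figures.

8.69 mm

d = (8D³N_a·k / G)^(1/4) = (8·54.0³·20·18 / (79.4×10³))^0.25
  = (5711.5)^0.25 = 8.6934 mm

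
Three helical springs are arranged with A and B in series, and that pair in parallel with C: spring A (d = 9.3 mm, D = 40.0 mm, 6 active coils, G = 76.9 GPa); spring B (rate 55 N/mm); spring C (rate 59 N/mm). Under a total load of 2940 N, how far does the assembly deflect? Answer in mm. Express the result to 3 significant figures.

29.0 mm

k_A = Gd⁴/(8D³N_a) = (76.9×10³)(9.3⁴)/(8·40.0³·6) = 187.26 N/mm
Springs A,B series: k_AB = 1/(1/187.26+1/55) = 42.513 N/mm; parallel with C: k_eq = 42.513+59 = 101.51 N/mm
δ = F/k_eq = 2940/101.51 = 28.962 mm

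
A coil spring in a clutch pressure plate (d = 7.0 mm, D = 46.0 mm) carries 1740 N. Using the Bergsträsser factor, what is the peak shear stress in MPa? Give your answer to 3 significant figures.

722 MPa

Spring index C = D/d = 46.0/7.0 = 6.5714
K_B = (4C+2)/(4C−3) = 28.286/23.286 = 1.2147
τ₀ = 8FD/(πd³) = 8·1740·46.0/(π·7.0³) = 640320/1077.6 = 594.23 MPa
τ_max = K·τ₀ = 1.2147 × 594.23 = 721.82 MPa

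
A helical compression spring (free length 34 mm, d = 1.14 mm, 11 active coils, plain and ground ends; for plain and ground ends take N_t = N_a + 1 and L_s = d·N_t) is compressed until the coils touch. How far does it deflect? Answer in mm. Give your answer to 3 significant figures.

20.3 mm

N_t = 12; L_s = 1.14·12 = 13.68 mm
δ_solid = L₀ − L_s = 34 − 13.68 = 20.32 mm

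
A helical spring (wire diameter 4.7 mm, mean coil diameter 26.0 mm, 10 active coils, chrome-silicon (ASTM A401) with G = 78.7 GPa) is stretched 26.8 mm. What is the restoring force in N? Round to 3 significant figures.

732 N

k = Gd⁴/(8D³N_a) = (78.7×10³)(4.7⁴)/(8·26.0³·10) = 27.312 N/mm
F = k·δ = 27.312 × 26.8 = 731.97 N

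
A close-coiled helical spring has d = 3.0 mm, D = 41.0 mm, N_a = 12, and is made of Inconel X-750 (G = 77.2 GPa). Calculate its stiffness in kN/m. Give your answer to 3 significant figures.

k = Gd⁴/(8D³N_a) = (77.2×10³ × 3.0⁴) / (8 × 41.0³ × 12)
  = 6.2532e+06 / 6.61642e+06 = 0.9451 N/mm

0.945 kN/m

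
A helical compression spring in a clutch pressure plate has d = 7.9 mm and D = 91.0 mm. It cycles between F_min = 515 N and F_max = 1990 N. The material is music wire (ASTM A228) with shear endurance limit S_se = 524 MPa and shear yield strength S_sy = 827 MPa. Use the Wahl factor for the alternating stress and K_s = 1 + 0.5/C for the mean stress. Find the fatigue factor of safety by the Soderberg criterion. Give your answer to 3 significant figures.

C = D/d = 91.0/7.9 = 11.5190; K_W = (4C−1)/(4C−4)+0.615/C = 1.1247; K_s = 1+0.5/C = 1.0434
F_a = (F_max−F_min)/2 = 737.5 N; F_m = (F_max+F_min)/2 = 1252.5 N
τ_a = K_W·8F_aD/(πd³) = 1.1247 × 346.63 = 389.85 MPa
τ_m = K_s·8F_mD/(πd³) = 1.0434 × 588.68 = 614.23 MPa
Soderberg: 1/n_f = τ_a/S_se + τ_m/S_sy = 389.85/524 + 614.23/827 = 0.74398 + 0.74272 = 1.4867
n_f = 1/1.4867 = 0.6726

0.673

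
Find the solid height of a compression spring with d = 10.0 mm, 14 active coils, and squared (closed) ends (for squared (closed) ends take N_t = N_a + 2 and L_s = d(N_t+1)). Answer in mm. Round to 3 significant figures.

170 mm

squared (closed) ends: N_t = N_a + 2 = 14 + 2 = 16
L_s = d·(N_t+1) = 10.0 × 17 = 170 mm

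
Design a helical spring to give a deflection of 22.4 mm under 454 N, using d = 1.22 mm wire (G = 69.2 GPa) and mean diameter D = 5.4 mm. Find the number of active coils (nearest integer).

Required rate k = F/δ = 454/22.4 = 20.268 N/mm
N_a = Gd⁴/(8D³k) = (69.2×10³ × 1.22⁴)/(8 × 5.4³ × 20.268)
    = 153301 / 25531.7 = 6.004 → 6 coils

6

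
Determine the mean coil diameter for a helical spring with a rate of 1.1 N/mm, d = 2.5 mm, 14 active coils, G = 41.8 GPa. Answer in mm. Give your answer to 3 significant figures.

D = (Gd⁴/(8N_a·k))^(1/3) = (41.8×10³·2.5⁴/(8·14·1.1))^(1/3)
  = (13253.3)^(1/3) = 23.6651 mm

23.7 mm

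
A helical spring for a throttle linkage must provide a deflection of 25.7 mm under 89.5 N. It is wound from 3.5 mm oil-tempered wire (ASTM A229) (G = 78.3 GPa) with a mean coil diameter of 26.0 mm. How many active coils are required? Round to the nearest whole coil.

24

Required rate k = F/δ = 89.5/25.7 = 3.4825 N/mm
N_a = Gd⁴/(8D³k) = (78.3×10³ × 3.5⁴)/(8 × 26.0³ × 3.4825)
    = 1.17499e+07 / 489666 = 24 → 24 coils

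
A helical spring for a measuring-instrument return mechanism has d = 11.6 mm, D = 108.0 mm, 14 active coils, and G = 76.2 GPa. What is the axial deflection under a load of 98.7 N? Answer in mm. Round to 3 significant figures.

k = Gd⁴/(8D³N_a) = (76.2×10³)(11.6⁴)/(8·108.0³·14) = 9.7791 N/mm
δ = F/k = 98.7 / 9.7791 = 10.093 mm

10.1 mm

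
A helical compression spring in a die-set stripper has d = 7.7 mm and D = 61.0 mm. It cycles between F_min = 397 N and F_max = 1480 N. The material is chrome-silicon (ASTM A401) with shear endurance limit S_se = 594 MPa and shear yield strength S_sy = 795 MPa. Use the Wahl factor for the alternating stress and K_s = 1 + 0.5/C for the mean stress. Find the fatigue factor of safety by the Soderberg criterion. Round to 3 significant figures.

C = D/d = 61.0/7.7 = 7.9221; K_W = (4C−1)/(4C−4)+0.615/C = 1.1860; K_s = 1+0.5/C = 1.0631
F_a = (F_max−F_min)/2 = 541.5 N; F_m = (F_max+F_min)/2 = 938.5 N
τ_a = K_W·8F_aD/(πd³) = 1.1860 × 184.25 = 218.51 MPa
τ_m = K_s·8F_mD/(πd³) = 1.0631 × 319.32 = 339.48 MPa
Soderberg: 1/n_f = τ_a/S_se + τ_m/S_sy = 218.51/594 + 339.48/795 = 0.36786 + 0.42702 = 0.79488
n_f = 1/0.79488 = 1.258

1.26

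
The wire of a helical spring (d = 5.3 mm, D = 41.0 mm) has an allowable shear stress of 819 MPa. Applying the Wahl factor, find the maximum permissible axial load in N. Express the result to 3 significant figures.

C = D/d = 41.0/5.3 = 7.7358
K_W = (4C−1)/(4C−4) + 0.615/C = 29.943/26.943 + 0.0795 = 1.1908
τ_max = K·8FD/(πd³) → F_max = τ_allow·πd³/(8DK)
F_max = 819·π·5.3³/(8·41.0·1.1908) = 3.8306e+05/390.6 = 980.69 N

981 N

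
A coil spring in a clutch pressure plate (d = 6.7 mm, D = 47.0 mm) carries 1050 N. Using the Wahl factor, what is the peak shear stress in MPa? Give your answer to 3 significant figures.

507 MPa

Spring index C = D/d = 47.0/6.7 = 7.0149
K_W = (4C−1)/(4C−4) + 0.615/C = 27.060/24.060 + 0.0877 = 1.2124
τ₀ = 8FD/(πd³) = 8·1050·47.0/(π·6.7³) = 394800/944.87 = 417.83 MPa
τ_max = K·τ₀ = 1.2124 × 417.83 = 506.56 MPa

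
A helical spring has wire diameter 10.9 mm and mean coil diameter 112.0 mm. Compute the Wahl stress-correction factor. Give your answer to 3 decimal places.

1.141

C = D/d = 112.0/10.9 = 10.2752
K_W = (4C−1)/(4C−4) + 0.615/C = 40.101/37.101 + 0.0599 = 1.1407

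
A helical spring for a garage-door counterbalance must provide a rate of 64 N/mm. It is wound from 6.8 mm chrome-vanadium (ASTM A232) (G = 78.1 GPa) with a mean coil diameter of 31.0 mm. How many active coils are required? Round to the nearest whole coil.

11

N_a = Gd⁴/(8D³k) = (78.1×10³ × 6.8⁴)/(8 × 31.0³ × 64)
    = 1.66989e+08 / 1.5253e+07 = 10.95 → 11 coils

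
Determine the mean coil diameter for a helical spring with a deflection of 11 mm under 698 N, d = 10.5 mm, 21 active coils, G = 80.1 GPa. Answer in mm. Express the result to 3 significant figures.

45.0 mm

Required rate k = F/δ = 698/11 = 63.455 N/mm
D = (Gd⁴/(8N_a·k))^(1/3) = (80.1×10³·10.5⁴/(8·21·63.455))^(1/3)
  = (91330.9)^(1/3) = 45.0339 mm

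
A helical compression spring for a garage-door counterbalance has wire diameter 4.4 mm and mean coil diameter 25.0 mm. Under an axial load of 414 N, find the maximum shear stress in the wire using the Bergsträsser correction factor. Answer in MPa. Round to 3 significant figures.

Spring index C = D/d = 25.0/4.4 = 5.6818
K_B = (4C+2)/(4C−3) = 24.727/19.727 = 1.2535
τ₀ = 8FD/(πd³) = 8·414·25.0/(π·4.4³) = 82800/267.61 = 309.4 MPa
τ_max = K·τ₀ = 1.2535 × 309.4 = 387.82 MPa

388 MPa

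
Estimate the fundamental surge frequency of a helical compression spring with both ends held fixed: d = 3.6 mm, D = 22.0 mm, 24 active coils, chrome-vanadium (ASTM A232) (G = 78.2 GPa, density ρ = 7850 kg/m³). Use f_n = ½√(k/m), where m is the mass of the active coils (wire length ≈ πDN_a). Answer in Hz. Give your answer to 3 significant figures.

110 Hz

k = Gd⁴/(8D³N_a) = (78.2×10³)(3.6⁴)/(8·22.0³·24) = 6.4246 N/mm = 6424.6 N/m
Wire length L = πDN_a = π·22.0·24 = 1658.8 mm
m = ρ·(πd²/4)·L = 7850 × 10.179×10⁻⁶ m² × 1.6588 m = 0.13254 kg
f_n = ½√(k/m) = 0.5·√(6424.6/0.13254) = 0.5·√(48473) = 110.08 Hz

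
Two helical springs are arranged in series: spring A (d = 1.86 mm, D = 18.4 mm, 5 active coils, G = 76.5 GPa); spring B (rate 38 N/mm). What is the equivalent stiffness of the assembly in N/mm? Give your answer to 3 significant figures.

3.35 N/mm

k_A = Gd⁴/(8D³N_a) = (76.5×10³)(1.86⁴)/(8·18.4³·5) = 3.6745 N/mm
Series: 1/k_eq = 1/3.6745 + 1/38 = 0.29846; k_eq = 3.3505 N/mm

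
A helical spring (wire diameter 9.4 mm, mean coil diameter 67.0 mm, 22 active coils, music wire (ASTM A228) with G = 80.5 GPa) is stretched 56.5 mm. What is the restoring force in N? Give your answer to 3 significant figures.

671 N

k = Gd⁴/(8D³N_a) = (80.5×10³)(9.4⁴)/(8·67.0³·22) = 11.873 N/mm
F = k·δ = 11.873 × 56.5 = 670.84 N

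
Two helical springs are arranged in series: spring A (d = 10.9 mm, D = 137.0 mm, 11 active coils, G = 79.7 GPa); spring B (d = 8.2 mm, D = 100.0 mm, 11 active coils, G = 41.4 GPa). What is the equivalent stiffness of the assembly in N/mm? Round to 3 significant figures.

1.49 N/mm

k_A = Gd⁴/(8D³N_a) = (79.7×10³)(10.9⁴)/(8·137.0³·11) = 4.9719 N/mm
k_B = Gd⁴/(8D³N_a) = (41.4×10³)(8.2⁴)/(8·100.0³·11) = 2.127 N/mm
Series: 1/k_eq = 1/4.9719 + 1/2.127 = 0.67127; k_eq = 1.4897 N/mm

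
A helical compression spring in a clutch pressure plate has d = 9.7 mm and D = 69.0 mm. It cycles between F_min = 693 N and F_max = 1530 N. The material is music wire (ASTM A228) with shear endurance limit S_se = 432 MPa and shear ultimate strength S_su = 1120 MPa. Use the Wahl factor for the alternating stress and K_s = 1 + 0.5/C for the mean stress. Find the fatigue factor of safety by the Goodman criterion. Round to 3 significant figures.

2.33

C = D/d = 69.0/9.7 = 7.1134; K_W = (4C−1)/(4C−4)+0.615/C = 1.2091; K_s = 1+0.5/C = 1.0703
F_a = (F_max−F_min)/2 = 418.5 N; F_m = (F_max+F_min)/2 = 1111.5 N
τ_a = K_W·8F_aD/(πd³) = 1.2091 × 80.569 = 97.419 MPa
τ_m = K_s·8F_mD/(πd³) = 1.0703 × 213.99 = 229.03 MPa
Goodman: 1/n_f = τ_a/S_se + τ_m/S_su = 97.419/432 + 229.03/1120 = 0.22551 + 0.20449 = 0.43
n_f = 1/0.43 = 2.326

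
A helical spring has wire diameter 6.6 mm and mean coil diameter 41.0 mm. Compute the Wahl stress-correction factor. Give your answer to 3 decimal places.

C = D/d = 41.0/6.6 = 6.2121
K_W = (4C−1)/(4C−4) + 0.615/C = 23.848/20.848 + 0.0990 = 1.2429

1.243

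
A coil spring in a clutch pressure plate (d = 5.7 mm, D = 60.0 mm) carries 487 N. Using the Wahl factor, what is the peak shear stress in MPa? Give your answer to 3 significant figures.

457 MPa

Spring index C = D/d = 60.0/5.7 = 10.5263
K_W = (4C−1)/(4C−4) + 0.615/C = 41.105/38.105 + 0.0584 = 1.1372
τ₀ = 8FD/(πd³) = 8·487·60.0/(π·5.7³) = 233760/581.8 = 401.79 MPa
τ_max = K·τ₀ = 1.1372 × 401.79 = 456.89 MPa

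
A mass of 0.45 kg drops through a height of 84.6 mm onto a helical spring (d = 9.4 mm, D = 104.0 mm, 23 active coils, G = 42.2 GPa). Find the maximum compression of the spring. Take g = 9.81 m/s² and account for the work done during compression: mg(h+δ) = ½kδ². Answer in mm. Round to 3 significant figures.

k = Gd⁴/(8D³N_a) = (42.2×10³)(9.4⁴)/(8·104.0³·23) = 1.5919 N/mm
W = mg = 0.45 × 9.81 = 4.4145 N
½kδ² − Wδ − Wh = 0 → δ = (W + √(W² + 2kWh))/k
δ = (4.4145 + √(19.488 + 1189.02))/1.5919 = (4.4145 + 34.764)/1.5919 = 24.611 mm

24.6 mm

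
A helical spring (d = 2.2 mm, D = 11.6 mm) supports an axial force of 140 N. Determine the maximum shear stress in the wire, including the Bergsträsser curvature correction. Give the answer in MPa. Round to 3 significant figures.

496 MPa

Spring index C = D/d = 11.6/2.2 = 5.2727
K_B = (4C+2)/(4C−3) = 23.091/18.091 = 1.2764
τ₀ = 8FD/(πd³) = 8·140·11.6/(π·2.2³) = 12992/33.452 = 388.38 MPa
τ_max = K·τ₀ = 1.2764 × 388.38 = 495.72 MPa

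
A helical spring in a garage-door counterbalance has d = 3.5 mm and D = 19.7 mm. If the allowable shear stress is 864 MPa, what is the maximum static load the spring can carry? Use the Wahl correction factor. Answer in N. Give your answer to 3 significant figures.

C = D/d = 19.7/3.5 = 5.6286
K_W = (4C−1)/(4C−4) + 0.615/C = 21.514/18.514 + 0.1093 = 1.2713
τ_max = K·8FD/(πd³) → F_max = τ_allow·πd³/(8DK)
F_max = 864·π·3.5³/(8·19.7·1.2713) = 1.1638e+05/200.36 = 580.85 N

581 N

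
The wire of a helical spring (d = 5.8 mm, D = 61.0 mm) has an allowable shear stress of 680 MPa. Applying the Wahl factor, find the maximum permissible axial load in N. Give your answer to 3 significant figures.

751 N

C = D/d = 61.0/5.8 = 10.5172
K_W = (4C−1)/(4C−4) + 0.615/C = 41.069/38.069 + 0.0585 = 1.1373
τ_max = K·8FD/(πd³) → F_max = τ_allow·πd³/(8DK)
F_max = 680·π·5.8³/(8·61.0·1.1373) = 4.1681e+05/554.99 = 751.03 N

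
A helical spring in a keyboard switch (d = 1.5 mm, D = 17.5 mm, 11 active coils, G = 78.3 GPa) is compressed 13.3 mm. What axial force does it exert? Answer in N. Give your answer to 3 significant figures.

11.2 N

k = Gd⁴/(8D³N_a) = (78.3×10³)(1.5⁴)/(8·17.5³·11) = 0.84049 N/mm
F = k·δ = 0.84049 × 13.3 = 11.178 N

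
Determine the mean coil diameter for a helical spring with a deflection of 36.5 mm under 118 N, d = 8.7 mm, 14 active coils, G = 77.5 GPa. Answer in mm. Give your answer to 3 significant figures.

Required rate k = F/δ = 118/36.5 = 3.2329 N/mm
D = (Gd⁴/(8N_a·k))^(1/3) = (77.5×10³·8.7⁴/(8·14·3.2329))^(1/3)
  = (1.22623e+06)^(1/3) = 107.0345 mm

107 mm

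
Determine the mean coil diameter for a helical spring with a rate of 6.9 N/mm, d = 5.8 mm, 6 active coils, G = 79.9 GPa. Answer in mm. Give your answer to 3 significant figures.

64.9 mm

D = (Gd⁴/(8N_a·k))^(1/3) = (79.9×10³·5.8⁴/(8·6·6.9))^(1/3)
  = (273004)^(1/3) = 64.8718 mm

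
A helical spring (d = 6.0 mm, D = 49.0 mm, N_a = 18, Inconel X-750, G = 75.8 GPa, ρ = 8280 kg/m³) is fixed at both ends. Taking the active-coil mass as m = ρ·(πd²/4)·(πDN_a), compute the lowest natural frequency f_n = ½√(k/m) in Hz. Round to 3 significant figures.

k = Gd⁴/(8D³N_a) = (75.8×10³)(6.0⁴)/(8·49.0³·18) = 5.7986 N/mm = 5798.6 N/m
Wire length L = πDN_a = π·49.0·18 = 2770.9 mm
m = ρ·(πd²/4)·L = 8280 × 28.274×10⁻⁶ m² × 2.7709 m = 0.6487 kg
f_n = ½√(k/m) = 0.5·√(5798.6/0.6487) = 0.5·√(8938.9) = 47.273 Hz

47.3 Hz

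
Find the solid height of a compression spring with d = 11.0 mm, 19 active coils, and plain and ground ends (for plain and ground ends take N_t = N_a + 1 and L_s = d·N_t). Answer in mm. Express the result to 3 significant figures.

220 mm

plain and ground ends: N_t = N_a + 1 = 19 + 1 = 20
L_s = d·N_t = 11.0 × 20 = 220 mm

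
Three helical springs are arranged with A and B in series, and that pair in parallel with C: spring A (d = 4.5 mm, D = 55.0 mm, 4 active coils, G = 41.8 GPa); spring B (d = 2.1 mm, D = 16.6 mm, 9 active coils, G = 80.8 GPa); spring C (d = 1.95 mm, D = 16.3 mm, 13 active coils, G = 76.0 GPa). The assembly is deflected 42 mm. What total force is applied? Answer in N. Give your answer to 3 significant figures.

k_A = Gd⁴/(8D³N_a) = (41.8×10³)(4.5⁴)/(8·55.0³·4) = 3.2195 N/mm
k_B = Gd⁴/(8D³N_a) = (80.8×10³)(2.1⁴)/(8·16.6³·9) = 4.7712 N/mm
k_C = Gd⁴/(8D³N_a) = (76.0×10³)(1.95⁴)/(8·16.3³·13) = 2.4398 N/mm
Springs A,B series: k_AB = 1/(1/3.2195+1/4.7712) = 1.9224 N/mm; parallel with C: k_eq = 1.9224+2.4398 = 4.3622 N/mm
F = k_eq·δ = 4.3622·42 = 183.21 N

183 N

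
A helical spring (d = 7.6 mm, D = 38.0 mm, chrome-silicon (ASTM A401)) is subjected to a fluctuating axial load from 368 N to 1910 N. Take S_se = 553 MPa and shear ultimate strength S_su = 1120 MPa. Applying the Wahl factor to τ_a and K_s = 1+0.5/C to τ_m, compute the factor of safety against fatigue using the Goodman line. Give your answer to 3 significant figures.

1.54

C = D/d = 38.0/7.6 = 5.0000; K_W = (4C−1)/(4C−4)+0.615/C = 1.3105; K_s = 1+0.5/C = 1.1000
F_a = (F_max−F_min)/2 = 771 N; F_m = (F_max+F_min)/2 = 1139 N
τ_a = K_W·8F_aD/(πd³) = 1.3105 × 169.96 = 222.73 MPa
τ_m = K_s·8F_mD/(πd³) = 1.1000 × 251.08 = 276.18 MPa
Goodman: 1/n_f = τ_a/S_se + τ_m/S_su = 222.73/553 + 276.18/1120 = 0.40276 + 0.24659 = 0.64936
n_f = 1/0.64936 = 1.54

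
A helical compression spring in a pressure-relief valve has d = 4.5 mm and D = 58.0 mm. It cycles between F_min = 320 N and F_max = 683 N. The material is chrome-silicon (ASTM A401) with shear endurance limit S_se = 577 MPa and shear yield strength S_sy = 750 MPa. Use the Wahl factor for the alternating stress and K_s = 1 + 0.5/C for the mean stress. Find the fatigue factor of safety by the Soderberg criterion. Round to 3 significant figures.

0.591

C = D/d = 58.0/4.5 = 12.8889; K_W = (4C−1)/(4C−4)+0.615/C = 1.1108; K_s = 1+0.5/C = 1.0388
F_a = (F_max−F_min)/2 = 181.5 N; F_m = (F_max+F_min)/2 = 501.5 N
τ_a = K_W·8F_aD/(πd³) = 1.1108 × 294.18 = 326.77 MPa
τ_m = K_s·8F_mD/(πd³) = 1.0388 × 812.83 = 844.37 MPa
Soderberg: 1/n_f = τ_a/S_se + τ_m/S_sy = 326.77/577 + 844.37/750 = 0.56633 + 1.12582 = 1.6921
n_f = 1/1.6921 = 0.591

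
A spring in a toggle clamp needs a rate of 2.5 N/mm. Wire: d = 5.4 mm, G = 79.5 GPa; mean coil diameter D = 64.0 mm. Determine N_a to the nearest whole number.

N_a = Gd⁴/(8D³k) = (79.5×10³ × 5.4⁴)/(8 × 64.0³ × 2.5)
    = 6.75993e+07 / 5.24288e+06 = 12.89 → 13 coils

13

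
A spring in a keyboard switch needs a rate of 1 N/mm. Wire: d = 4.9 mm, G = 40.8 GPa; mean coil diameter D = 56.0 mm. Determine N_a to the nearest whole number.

17

N_a = Gd⁴/(8D³k) = (40.8×10³ × 4.9⁴)/(8 × 56.0³ × 1)
    = 2.35204e+07 / 1.40493e+06 = 16.74 → 17 coils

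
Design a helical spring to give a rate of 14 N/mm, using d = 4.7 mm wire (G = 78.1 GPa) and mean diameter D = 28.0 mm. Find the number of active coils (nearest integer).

16

N_a = Gd⁴/(8D³k) = (78.1×10³ × 4.7⁴)/(8 × 28.0³ × 14)
    = 3.81103e+07 / 2.45862e+06 = 15.5 → 16 coils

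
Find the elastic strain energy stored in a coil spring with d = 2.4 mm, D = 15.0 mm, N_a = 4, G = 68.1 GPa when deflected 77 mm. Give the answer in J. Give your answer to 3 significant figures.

62.0 J

k = Gd⁴/(8D³N_a) = (68.1×10³)(2.4⁴)/(8·15.0³·4) = 20.92 N/mm
U = ½kδ² = 0.5 × 20.92 × 77² = 62018 N·mm = 62.018 J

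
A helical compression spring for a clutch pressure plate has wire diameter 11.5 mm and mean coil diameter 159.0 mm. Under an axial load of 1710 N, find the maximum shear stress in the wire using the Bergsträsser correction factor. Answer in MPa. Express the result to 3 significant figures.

499 MPa

Spring index C = D/d = 159.0/11.5 = 13.8261
K_B = (4C+2)/(4C−3) = 57.304/52.304 = 1.0956
τ₀ = 8FD/(πd³) = 8·1710·159.0/(π·11.5³) = 2.17512e+06/4778 = 455.24 MPa
τ_max = K·τ₀ = 1.0956 × 455.24 = 498.76 MPa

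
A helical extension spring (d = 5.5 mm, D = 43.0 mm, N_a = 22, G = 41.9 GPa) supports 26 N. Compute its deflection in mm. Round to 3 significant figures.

9.49 mm

k = Gd⁴/(8D³N_a) = (41.9×10³)(5.5⁴)/(8·43.0³·22) = 2.74 N/mm
δ = F/k = 26 / 2.74 = 9.4891 mm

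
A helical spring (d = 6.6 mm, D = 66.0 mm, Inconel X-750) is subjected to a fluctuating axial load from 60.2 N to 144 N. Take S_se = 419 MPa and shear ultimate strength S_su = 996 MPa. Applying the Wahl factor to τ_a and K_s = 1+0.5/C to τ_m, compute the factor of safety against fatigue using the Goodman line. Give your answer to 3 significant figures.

7.70

C = D/d = 66.0/6.6 = 10.0000; K_W = (4C−1)/(4C−4)+0.615/C = 1.1448; K_s = 1+0.5/C = 1.0500
F_a = (F_max−F_min)/2 = 41.9 N; F_m = (F_max+F_min)/2 = 102.1 N
τ_a = K_W·8F_aD/(πd³) = 1.1448 × 24.494 = 28.042 MPa
τ_m = K_s·8F_mD/(πd³) = 1.0500 × 59.687 = 62.671 MPa
Goodman: 1/n_f = τ_a/S_se + τ_m/S_su = 28.042/419 + 62.671/996 = 0.06693 + 0.06292 = 0.12985
n_f = 1/0.12985 = 7.701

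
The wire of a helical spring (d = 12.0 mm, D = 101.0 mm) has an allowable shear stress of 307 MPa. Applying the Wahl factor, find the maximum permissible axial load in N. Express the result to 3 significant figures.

1760 N

C = D/d = 101.0/12.0 = 8.4167
K_W = (4C−1)/(4C−4) + 0.615/C = 32.667/29.667 + 0.0731 = 1.1742
τ_max = K·8FD/(πd³) → F_max = τ_allow·πd³/(8DK)
F_max = 307·π·12.0³/(8·101.0·1.1742) = 1.6666e+06/948.75 = 1756.6 N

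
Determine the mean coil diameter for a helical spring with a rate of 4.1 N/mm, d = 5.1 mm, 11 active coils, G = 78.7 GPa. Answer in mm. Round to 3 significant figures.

D = (Gd⁴/(8N_a·k))^(1/3) = (78.7×10³·5.1⁴/(8·11·4.1))^(1/3)
  = (147567)^(1/3) = 52.8441 mm

52.8 mm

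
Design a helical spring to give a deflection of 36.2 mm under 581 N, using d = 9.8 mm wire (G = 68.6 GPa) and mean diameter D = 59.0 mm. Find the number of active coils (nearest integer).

Required rate k = F/δ = 581/36.2 = 16.05 N/mm
N_a = Gd⁴/(8D³k) = (68.6×10³ × 9.8⁴)/(8 × 59.0³ × 16.05)
    = 6.32745e+08 / 2.63702e+07 = 23.99 → 24 coils

24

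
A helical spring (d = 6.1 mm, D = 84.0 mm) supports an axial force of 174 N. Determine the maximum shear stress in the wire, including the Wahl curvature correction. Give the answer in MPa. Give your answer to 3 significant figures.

181 MPa

Spring index C = D/d = 84.0/6.1 = 13.7705
K_W = (4C−1)/(4C−4) + 0.615/C = 54.082/51.082 + 0.0447 = 1.1034
τ₀ = 8FD/(πd³) = 8·174·84.0/(π·6.1³) = 116928/713.08 = 163.98 MPa
τ_max = K·τ₀ = 1.1034 × 163.98 = 180.93 MPa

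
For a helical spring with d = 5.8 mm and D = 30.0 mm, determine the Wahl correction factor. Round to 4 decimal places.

C = D/d = 30.0/5.8 = 5.1724
K_W = (4C−1)/(4C−4) + 0.615/C = 19.690/16.690 + 0.1189 = 1.2987

1.2987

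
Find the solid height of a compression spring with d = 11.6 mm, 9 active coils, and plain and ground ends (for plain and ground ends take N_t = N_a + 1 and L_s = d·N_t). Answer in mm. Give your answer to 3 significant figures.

plain and ground ends: N_t = N_a + 1 = 9 + 1 = 10
L_s = d·N_t = 11.6 × 10 = 116 mm

116 mm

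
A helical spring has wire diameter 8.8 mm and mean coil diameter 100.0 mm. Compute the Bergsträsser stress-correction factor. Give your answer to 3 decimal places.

1.118

C = D/d = 100.0/8.8 = 11.3636
K_B = (4C+2)/(4C−3) = 47.455/42.455 = 1.1178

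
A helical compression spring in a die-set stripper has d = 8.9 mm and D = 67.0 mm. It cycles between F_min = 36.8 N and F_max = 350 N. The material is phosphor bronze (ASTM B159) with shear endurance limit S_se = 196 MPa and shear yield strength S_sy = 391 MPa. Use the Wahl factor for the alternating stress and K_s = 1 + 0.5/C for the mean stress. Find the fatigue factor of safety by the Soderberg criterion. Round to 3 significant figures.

C = D/d = 67.0/8.9 = 7.5281; K_W = (4C−1)/(4C−4)+0.615/C = 1.1966; K_s = 1+0.5/C = 1.0664
F_a = (F_max−F_min)/2 = 156.6 N; F_m = (F_max+F_min)/2 = 193.4 N
τ_a = K_W·8F_aD/(πd³) = 1.1966 × 37.9 = 45.35 MPa
τ_m = K_s·8F_mD/(πd³) = 1.0664 × 46.806 = 49.915 MPa
Soderberg: 1/n_f = τ_a/S_se + τ_m/S_sy = 45.35/196 + 49.915/391 = 0.23138 + 0.12766 = 0.35904
n_f = 1/0.35904 = 2.785

2.79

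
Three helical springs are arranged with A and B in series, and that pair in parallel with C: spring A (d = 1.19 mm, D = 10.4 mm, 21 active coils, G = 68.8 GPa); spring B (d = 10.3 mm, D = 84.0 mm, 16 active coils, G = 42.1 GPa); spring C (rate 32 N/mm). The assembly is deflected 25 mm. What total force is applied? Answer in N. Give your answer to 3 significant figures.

816 N

k_A = Gd⁴/(8D³N_a) = (68.8×10³)(1.19⁴)/(8·10.4³·21) = 0.73007 N/mm
k_B = Gd⁴/(8D³N_a) = (42.1×10³)(10.3⁴)/(8·84.0³·16) = 6.2457 N/mm
Springs A,B series: k_AB = 1/(1/0.73007+1/6.2457) = 0.65367 N/mm; parallel with C: k_eq = 0.65367+32 = 32.654 N/mm
F = k_eq·δ = 32.654·25 = 816.34 N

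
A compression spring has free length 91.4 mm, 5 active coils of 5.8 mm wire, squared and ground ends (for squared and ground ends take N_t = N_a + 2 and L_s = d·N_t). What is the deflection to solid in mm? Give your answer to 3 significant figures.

N_t = 7; L_s = 5.8·7 = 40.6 mm
δ_solid = L₀ − L_s = 91.4 − 40.6 = 50.8 mm

50.8 mm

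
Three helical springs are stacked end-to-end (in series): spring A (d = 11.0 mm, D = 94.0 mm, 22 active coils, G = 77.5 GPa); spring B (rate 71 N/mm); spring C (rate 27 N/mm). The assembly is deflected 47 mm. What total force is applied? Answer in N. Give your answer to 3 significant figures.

261 N

k_A = Gd⁴/(8D³N_a) = (77.5×10³)(11.0⁴)/(8·94.0³·22) = 7.762 N/mm
Series: 1/k_eq = 1/7.762 + 1/71 + 1/27 = 0.17995; k_eq = 5.557 N/mm
F = k_eq·δ = 5.557·47 = 261.18 N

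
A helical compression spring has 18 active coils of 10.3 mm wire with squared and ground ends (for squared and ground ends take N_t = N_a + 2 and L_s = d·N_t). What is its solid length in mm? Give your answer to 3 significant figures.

206 mm

squared and ground ends: N_t = N_a + 2 = 18 + 2 = 20
L_s = d·N_t = 10.3 × 20 = 206 mm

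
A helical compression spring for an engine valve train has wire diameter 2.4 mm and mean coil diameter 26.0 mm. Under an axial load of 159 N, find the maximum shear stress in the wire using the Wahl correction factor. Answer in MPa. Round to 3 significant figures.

Spring index C = D/d = 26.0/2.4 = 10.8333
K_W = (4C−1)/(4C−4) + 0.615/C = 42.333/39.333 + 0.0568 = 1.1330
τ₀ = 8FD/(πd³) = 8·159·26.0/(π·2.4³) = 33072/43.429 = 761.51 MPa
τ_max = K·τ₀ = 1.1330 × 761.51 = 862.82 MPa

863 MPa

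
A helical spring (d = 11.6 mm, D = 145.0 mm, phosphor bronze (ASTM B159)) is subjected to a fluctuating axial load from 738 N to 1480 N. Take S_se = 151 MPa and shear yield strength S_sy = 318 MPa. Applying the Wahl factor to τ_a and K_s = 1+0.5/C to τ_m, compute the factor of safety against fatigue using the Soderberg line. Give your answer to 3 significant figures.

0.664

C = D/d = 145.0/11.6 = 12.5000; K_W = (4C−1)/(4C−4)+0.615/C = 1.1144; K_s = 1+0.5/C = 1.0400
F_a = (F_max−F_min)/2 = 371 N; F_m = (F_max+F_min)/2 = 1109 N
τ_a = K_W·8F_aD/(πd³) = 1.1144 × 87.762 = 97.804 MPa
τ_m = K_s·8F_mD/(πd³) = 1.0400 × 262.34 = 272.83 MPa
Soderberg: 1/n_f = τ_a/S_se + τ_m/S_sy = 97.804/151 + 272.83/318 = 0.64771 + 0.85797 = 1.5057
n_f = 1/1.5057 = 0.6642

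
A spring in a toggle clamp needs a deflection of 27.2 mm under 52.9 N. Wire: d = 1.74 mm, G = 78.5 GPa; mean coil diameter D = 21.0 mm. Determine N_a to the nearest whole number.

5

Required rate k = F/δ = 52.9/27.2 = 1.9449 N/mm
N_a = Gd⁴/(8D³k) = (78.5×10³ × 1.74⁴)/(8 × 21.0³ × 1.9449)
    = 719559 / 144090 = 4.994 → 5 coils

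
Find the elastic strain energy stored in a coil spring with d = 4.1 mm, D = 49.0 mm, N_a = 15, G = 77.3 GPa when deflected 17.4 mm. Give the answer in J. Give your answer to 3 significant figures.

0.234 J

k = Gd⁴/(8D³N_a) = (77.3×10³)(4.1⁴)/(8·49.0³·15) = 1.5472 N/mm
U = ½kδ² = 0.5 × 1.5472 × 17.4² = 234.21 N·mm = 0.23421 J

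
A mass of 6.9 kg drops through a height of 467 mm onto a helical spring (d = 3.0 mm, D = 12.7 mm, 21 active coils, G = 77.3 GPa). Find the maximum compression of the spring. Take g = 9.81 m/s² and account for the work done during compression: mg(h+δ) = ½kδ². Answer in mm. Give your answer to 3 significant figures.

k = Gd⁴/(8D³N_a) = (77.3×10³)(3.0⁴)/(8·12.7³·21) = 18.195 N/mm
W = mg = 6.9 × 9.81 = 67.689 N
½kδ² − Wδ − Wh = 0 → δ = (W + √(W² + 2kWh))/k
δ = (67.689 + √(4581.8 + 1.15029e+06))/18.195 = (67.689 + 1074.7)/18.195 = 62.784 mm

62.8 mm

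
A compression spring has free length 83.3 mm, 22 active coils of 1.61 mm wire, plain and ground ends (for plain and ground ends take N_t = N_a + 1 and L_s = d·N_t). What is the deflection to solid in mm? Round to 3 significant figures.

N_t = 23; L_s = 1.61·23 = 37.03 mm
δ_solid = L₀ − L_s = 83.3 − 37.03 = 46.27 mm

46.3 mm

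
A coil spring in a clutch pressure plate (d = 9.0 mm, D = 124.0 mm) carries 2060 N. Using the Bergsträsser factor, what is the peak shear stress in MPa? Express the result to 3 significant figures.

Spring index C = D/d = 124.0/9.0 = 13.7778
K_B = (4C+2)/(4C−3) = 57.111/52.111 = 1.0959
τ₀ = 8FD/(πd³) = 8·2060·124.0/(π·9.0³) = 2.04352e+06/2290.2 = 892.28 MPa
τ_max = K·τ₀ = 1.0959 × 892.28 = 977.89 MPa

978 MPa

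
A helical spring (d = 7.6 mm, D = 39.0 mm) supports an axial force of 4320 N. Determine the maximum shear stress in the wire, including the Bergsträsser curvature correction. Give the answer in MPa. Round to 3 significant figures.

1260 MPa

Spring index C = D/d = 39.0/7.6 = 5.1316
K_B = (4C+2)/(4C−3) = 22.526/17.526 = 1.2853
τ₀ = 8FD/(πd³) = 8·4320·39.0/(π·7.6³) = 1.34784e+06/1379.1 = 977.34 MPa
τ_max = K·τ₀ = 1.2853 × 977.34 = 1256.2 MPa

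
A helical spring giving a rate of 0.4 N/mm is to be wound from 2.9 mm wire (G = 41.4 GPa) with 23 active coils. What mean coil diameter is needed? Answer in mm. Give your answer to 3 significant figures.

D = (Gd⁴/(8N_a·k))^(1/3) = (41.4×10³·2.9⁴/(8·23·0.4))^(1/3)
  = (39784.6)^(1/3) = 34.1380 mm

34.1 mm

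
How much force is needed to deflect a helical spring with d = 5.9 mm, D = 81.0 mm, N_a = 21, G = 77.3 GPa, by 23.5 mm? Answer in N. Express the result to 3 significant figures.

24.7 N

k = Gd⁴/(8D³N_a) = (77.3×10³)(5.9⁴)/(8·81.0³·21) = 1.0491 N/mm
F = k·δ = 1.0491 × 23.5 = 24.654 N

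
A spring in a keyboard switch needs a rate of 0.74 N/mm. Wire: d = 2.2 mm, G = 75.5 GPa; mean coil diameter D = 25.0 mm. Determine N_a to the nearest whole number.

N_a = Gd⁴/(8D³k) = (75.5×10³ × 2.2⁴)/(8 × 25.0³ × 0.74)
    = 1.76863e+06 / 92500 = 19.12 → 19 coils

19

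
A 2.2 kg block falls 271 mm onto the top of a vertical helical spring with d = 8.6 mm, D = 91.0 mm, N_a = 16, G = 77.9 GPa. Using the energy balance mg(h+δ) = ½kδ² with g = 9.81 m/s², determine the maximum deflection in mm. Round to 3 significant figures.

k = Gd⁴/(8D³N_a) = (77.9×10³)(8.6⁴)/(8·91.0³·16) = 4.4177 N/mm
W = mg = 2.2 × 9.81 = 21.582 N
½kδ² − Wδ − Wh = 0 → δ = (W + √(W² + 2kWh))/k
δ = (21.582 + √(465.78 + 51675.9))/4.4177 = (21.582 + 228.35)/4.4177 = 56.574 mm

56.6 mm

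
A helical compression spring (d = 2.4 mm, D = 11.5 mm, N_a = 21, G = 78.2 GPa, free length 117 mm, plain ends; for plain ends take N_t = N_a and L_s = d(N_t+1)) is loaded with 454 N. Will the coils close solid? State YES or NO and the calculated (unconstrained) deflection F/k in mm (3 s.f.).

NO, δ = 44.7 mm

k = Gd⁴/(8D³N_a) = (78.2×10³)(2.4⁴)/(8·11.5³·21) = 10.154 N/mm
N_t = 21; L_s = 2.4·22 = 52.8 mm; δ_solid = L₀ − L_s = 117 − 52.8 = 64.2 mm
δ = F/k = 454/10.154 = 44.71 mm
δ < δ_solid → spring does not go solid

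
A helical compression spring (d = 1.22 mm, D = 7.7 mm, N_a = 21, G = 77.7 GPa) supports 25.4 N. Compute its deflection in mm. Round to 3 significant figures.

11.3 mm

k = Gd⁴/(8D³N_a) = (77.7×10³)(1.22⁴)/(8·7.7³·21) = 2.2443 N/mm
δ = F/k = 25.4 / 2.2443 = 11.318 mm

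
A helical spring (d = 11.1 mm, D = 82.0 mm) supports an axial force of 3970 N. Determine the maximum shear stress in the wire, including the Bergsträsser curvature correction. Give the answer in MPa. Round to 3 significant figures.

720 MPa

Spring index C = D/d = 82.0/11.1 = 7.3874
K_B = (4C+2)/(4C−3) = 31.550/26.550 = 1.1883
τ₀ = 8FD/(πd³) = 8·3970·82.0/(π·11.1³) = 2.60432e+06/4296.5 = 606.14 MPa
τ_max = K·τ₀ = 1.1883 × 606.14 = 720.3 MPa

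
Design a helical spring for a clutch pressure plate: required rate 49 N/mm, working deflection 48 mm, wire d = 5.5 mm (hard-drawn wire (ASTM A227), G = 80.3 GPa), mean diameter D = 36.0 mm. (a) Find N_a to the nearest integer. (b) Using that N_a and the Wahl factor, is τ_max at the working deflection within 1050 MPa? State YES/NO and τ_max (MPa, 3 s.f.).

N_a = Gd⁴/(8D³k) = (80.3×10³)(5.5⁴)/(8·36.0³·49) = 4.018 → N_a = 4
Actual rate k = Gd⁴/(8D³·4) = 49.216 N/mm
Working load F = kδ = 49.216·48 = 2362.4 N
C = 36.0/5.5 = 6.5455; K_W = (4C−1)/(4C−4)+0.615/C = 1.2292
τ_max = K_W·8FD/(πd³) = 1.2292·1301.7 = 1600 MPa
τ_max > 1050 MPa → exceeds allowable

(a) 4 coils; (b) NO, τ_max = 1600 MPa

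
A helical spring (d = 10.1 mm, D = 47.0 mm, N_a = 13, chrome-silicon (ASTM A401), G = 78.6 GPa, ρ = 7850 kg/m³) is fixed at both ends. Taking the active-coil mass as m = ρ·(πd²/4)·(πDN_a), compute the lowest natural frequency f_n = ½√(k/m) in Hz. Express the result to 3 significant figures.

k = Gd⁴/(8D³N_a) = (78.6×10³)(10.1⁴)/(8·47.0³·13) = 75.75 N/mm = 75750 N/m
Wire length L = πDN_a = π·47.0·13 = 1919.5 mm
m = ρ·(πd²/4)·L = 7850 × 80.118×10⁻⁶ m² × 1.9195 m = 1.2072 kg
f_n = ½√(k/m) = 0.5·√(75750/1.2072) = 0.5·√(62746) = 125.25 Hz

125 Hz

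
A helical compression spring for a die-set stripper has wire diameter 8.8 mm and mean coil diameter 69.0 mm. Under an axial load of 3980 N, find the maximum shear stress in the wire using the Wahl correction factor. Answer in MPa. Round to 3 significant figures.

Spring index C = D/d = 69.0/8.8 = 7.8409
K_W = (4C−1)/(4C−4) + 0.615/C = 30.364/27.364 + 0.0784 = 1.1881
τ₀ = 8FD/(πd³) = 8·3980·69.0/(π·8.8³) = 2.19696e+06/2140.9 = 1026.2 MPa
τ_max = K·τ₀ = 1.1881 × 1026.2 = 1219.2 MPa

1220 MPa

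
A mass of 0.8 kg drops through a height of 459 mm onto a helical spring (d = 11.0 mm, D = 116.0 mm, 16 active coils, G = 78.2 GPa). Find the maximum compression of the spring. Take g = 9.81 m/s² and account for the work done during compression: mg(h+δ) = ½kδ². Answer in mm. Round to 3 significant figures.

36.9 mm

k = Gd⁴/(8D³N_a) = (78.2×10³)(11.0⁴)/(8·116.0³·16) = 5.7305 N/mm
W = mg = 0.8 × 9.81 = 7.848 N
½kδ² − Wδ − Wh = 0 → δ = (W + √(W² + 2kWh))/k
δ = (7.848 + √(61.591 + 41285.3))/5.7305 = (7.848 + 203.34)/5.7305 = 36.853 mm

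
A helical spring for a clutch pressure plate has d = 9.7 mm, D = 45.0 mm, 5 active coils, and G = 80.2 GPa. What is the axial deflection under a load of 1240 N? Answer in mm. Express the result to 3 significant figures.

6.37 mm

k = Gd⁴/(8D³N_a) = (80.2×10³)(9.7⁴)/(8·45.0³·5) = 194.79 N/mm
δ = F/k = 1240 / 194.79 = 6.3659 mm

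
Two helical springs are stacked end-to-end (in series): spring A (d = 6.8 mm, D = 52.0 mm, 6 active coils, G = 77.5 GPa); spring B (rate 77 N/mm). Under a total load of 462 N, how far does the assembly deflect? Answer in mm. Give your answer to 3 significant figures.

24.8 mm

k_A = Gd⁴/(8D³N_a) = (77.5×10³)(6.8⁴)/(8·52.0³·6) = 24.552 N/mm
Series: 1/k_eq = 1/24.552 + 1/77 = 0.053717; k_eq = 18.616 N/mm
δ = F/k_eq = 462/18.616 = 24.817 mm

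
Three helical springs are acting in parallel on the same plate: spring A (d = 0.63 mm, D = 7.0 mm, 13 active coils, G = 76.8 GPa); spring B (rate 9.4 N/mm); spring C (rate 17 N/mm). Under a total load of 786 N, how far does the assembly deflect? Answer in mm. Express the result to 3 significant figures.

29.4 mm

k_A = Gd⁴/(8D³N_a) = (76.8×10³)(0.63⁴)/(8·7.0³·13) = 0.33915 N/mm
Parallel: k_eq = 0.33915 + 9.4 + 17 = 26.739 N/mm
δ = F/k_eq = 786/26.739 = 29.395 mm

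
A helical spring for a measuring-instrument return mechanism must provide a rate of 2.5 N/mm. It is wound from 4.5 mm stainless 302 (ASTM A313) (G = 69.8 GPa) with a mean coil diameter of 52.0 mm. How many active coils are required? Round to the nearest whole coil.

10

N_a = Gd⁴/(8D³k) = (69.8×10³ × 4.5⁴)/(8 × 52.0³ × 2.5)
    = 2.86224e+07 / 2.81216e+06 = 10.18 → 10 coils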